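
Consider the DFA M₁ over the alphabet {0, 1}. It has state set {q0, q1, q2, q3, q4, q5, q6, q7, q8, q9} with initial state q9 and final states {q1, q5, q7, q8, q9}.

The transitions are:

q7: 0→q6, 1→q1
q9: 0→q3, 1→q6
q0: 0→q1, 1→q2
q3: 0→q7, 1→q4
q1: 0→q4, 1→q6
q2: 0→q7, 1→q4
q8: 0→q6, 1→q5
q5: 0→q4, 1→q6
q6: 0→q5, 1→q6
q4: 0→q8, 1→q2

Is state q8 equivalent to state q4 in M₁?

First remove the unreachable states {q0}; 9 states remain.
P0 = {q1,q5,q7,q8,q9} | {q2,q3,q4,q6}.
On input 1, block {q1,q5,q7,q8,q9} splits into {q1,q5,q9} and {q7,q8}.
Refine {q2,q3,q4,q6} on symbol 0: members go to different blocks, giving {q2,q3,q4} and {q6}.
No further refinement is possible. Final partition (4 blocks): {q1,q5,q9} | {q2,q3,q4} | {q7,q8} | {q6}.
q8 and q4 end up in different blocks, so they are distinguishable. For instance, the string 'ε' is accepted from only q8.

No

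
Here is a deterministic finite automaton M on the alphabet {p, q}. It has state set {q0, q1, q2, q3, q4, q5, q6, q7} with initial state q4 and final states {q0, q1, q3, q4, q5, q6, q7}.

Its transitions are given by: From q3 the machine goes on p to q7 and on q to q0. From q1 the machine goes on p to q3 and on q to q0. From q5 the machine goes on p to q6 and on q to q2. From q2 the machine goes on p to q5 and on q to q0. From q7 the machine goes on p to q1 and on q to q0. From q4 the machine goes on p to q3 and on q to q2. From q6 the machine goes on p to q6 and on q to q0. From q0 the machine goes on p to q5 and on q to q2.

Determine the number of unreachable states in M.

0

Every one of the 8 states is reachable from q4.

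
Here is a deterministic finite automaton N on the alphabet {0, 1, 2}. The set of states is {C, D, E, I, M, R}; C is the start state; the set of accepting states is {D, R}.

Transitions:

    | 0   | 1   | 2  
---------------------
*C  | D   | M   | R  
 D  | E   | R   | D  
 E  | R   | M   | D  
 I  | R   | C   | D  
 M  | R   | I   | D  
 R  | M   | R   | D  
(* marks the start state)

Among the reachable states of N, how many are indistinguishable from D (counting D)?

2

All states are reachable from the start state.
Initial partition by acceptance: {D,R} | {C,E,I,M}.
The partition is now stable with 2 blocks: {D,R} | {C,E,I,M}.
The equivalence class containing D is {D,R}, of size 2.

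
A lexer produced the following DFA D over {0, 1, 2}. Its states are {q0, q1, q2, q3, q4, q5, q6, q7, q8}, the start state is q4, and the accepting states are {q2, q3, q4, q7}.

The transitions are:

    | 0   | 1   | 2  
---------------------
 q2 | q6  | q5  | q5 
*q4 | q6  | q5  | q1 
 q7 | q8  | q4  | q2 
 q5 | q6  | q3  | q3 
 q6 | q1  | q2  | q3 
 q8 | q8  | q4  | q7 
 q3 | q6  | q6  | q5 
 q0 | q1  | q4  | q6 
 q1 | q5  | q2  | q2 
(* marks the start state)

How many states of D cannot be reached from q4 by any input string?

3

Starting at q4 and following transitions, the reachable set is {q1, q2, q3, q4, q5, q6}. That leaves q0, q7, q8 unreachable — 3 in total.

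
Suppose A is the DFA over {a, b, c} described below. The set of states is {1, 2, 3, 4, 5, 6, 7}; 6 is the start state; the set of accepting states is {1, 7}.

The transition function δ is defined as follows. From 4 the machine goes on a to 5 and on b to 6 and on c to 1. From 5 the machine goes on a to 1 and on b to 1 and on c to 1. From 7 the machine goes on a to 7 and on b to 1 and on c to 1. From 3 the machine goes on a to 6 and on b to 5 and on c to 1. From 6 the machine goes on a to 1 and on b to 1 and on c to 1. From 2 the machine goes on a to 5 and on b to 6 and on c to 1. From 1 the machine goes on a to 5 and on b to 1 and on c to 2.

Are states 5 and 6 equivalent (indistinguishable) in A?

Reachable states from the start: {1,2,5,6}. Unreachable: {3,4,7} — drop them.
Initial partition by acceptance: {1} | {2,5,6}.
On input a, block {2,5,6} splits into {5,6} and {2}.
No further refinement is possible. Final partition (3 blocks): {1} | {5,6} | {2}.
5 and 6 lie in the same block of the stable partition, so they are equivalent — no string distinguishes them.

Yes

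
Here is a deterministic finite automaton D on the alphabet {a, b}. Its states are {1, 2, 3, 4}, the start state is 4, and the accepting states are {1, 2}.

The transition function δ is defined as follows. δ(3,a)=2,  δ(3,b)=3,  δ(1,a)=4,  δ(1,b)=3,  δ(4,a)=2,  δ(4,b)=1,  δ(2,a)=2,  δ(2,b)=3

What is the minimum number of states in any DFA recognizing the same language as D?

4

Initial partition by acceptance: {1,2} | {3,4}.
On input a, block {1,2} splits into {1} and {2}.
Split {3,4} by δ(·,b) → {3} and {4}.
Stable partition: {1} | {3} | {2} | {4} — 4 equivalence classes.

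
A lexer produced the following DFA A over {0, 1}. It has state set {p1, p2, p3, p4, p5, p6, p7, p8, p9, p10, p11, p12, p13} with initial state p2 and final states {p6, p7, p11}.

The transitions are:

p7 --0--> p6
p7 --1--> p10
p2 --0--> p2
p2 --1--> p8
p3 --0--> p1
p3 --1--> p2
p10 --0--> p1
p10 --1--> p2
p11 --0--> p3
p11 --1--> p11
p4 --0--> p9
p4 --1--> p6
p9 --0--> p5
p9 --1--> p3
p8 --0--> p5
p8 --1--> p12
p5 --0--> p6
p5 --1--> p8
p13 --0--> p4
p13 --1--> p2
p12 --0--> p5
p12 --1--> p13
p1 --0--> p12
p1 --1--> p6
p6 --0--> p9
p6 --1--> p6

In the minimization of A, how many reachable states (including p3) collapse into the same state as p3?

2

States {p7,p10,p11} cannot be reached from the start state, so discard them.
Initial partition by acceptance: {p6} | {p1,p2,p3,p4,p5,p8,p9,p12,p13}.
Split {p1,p2,p3,p4,p5,p8,p9,p12,p13} by δ(·,0) → {p1,p2,p3,p4,p8,p9,p12,p13} and {p5}.
Split {p1,p2,p3,p4,p8,p9,p12,p13} by δ(·,0) → {p1,p2,p3,p4,p13} and {p8,p9,p12}.
Split {p1,p2,p3,p4,p13} by δ(·,0) → {p2,p3,p13} and {p1,p4}.
Refine {p2,p3,p13} on symbol 0: members go to different blocks, giving {p3,p13} and {p2}.
On input 1, block {p8,p9,p12} splits into {p9,p12} and {p8}.
No further refinement is possible. Final partition (7 blocks): {p6} | {p3,p13} | {p5} | {p9,p12} | {p1,p4} | {p2} | {p8}.
State p3 belongs to the block {p3,p13}, which has 2 states.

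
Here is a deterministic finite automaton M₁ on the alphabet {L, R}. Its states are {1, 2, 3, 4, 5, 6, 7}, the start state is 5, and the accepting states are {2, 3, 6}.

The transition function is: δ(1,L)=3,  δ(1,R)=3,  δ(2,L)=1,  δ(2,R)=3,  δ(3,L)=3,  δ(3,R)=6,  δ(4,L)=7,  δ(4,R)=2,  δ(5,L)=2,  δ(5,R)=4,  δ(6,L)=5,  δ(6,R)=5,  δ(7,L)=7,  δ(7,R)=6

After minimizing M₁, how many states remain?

Start with accepting vs non-accepting: {2,3,6} | {1,4,5,7}.
Split {2,3,6} by δ(·,L) → {2,6} and {3}.
Refine {2,6} on symbol R: members go to different blocks, giving {2} and {6}.
Split {1,4,5,7} by δ(·,L) → {4,7} and {1} and {5}.
Refine {4,7} on symbol R: members go to different blocks, giving {4} and {7}.
No further refinement is possible. Final partition (7 blocks): {2} | {4} | {3} | {6} | {1} | {5} | {7}.

7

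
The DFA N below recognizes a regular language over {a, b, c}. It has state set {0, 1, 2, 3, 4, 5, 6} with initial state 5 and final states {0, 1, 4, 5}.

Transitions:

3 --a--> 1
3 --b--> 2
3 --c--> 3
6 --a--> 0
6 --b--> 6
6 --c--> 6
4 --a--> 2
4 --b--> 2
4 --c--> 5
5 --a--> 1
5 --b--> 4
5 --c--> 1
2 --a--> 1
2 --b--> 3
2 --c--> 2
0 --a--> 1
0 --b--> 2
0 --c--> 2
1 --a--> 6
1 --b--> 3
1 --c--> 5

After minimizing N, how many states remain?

6

P0 = {0,1,4,5} | {2,3,6}.
Refine {0,1,4,5} on symbol a: members go to different blocks, giving {0,5} and {1,4}.
Split {0,5} by δ(·,b) → {0} and {5}.
Refine {2,3,6} on symbol a: members go to different blocks, giving {2,3} and {6}.
On input a, block {1,4} splits into {1} and {4}.
No further refinement is possible. Final partition (6 blocks): {0} | {2,3} | {1} | {5} | {6} | {4}.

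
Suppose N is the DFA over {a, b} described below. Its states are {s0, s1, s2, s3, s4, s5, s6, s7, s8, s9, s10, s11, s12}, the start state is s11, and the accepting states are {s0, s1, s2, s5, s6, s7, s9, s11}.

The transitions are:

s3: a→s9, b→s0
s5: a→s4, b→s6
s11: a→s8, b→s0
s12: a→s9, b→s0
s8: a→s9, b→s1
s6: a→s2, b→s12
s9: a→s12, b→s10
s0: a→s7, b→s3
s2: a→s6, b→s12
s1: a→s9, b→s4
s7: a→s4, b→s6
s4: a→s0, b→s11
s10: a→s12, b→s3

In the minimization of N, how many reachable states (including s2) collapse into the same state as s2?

2

States {s5} cannot be reached from the start state, so discard them.
Start with accepting vs non-accepting: {s0,s1,s2,s6,s7,s9,s11} | {s3,s4,s8,s10,s12}.
Refine {s0,s1,s2,s6,s7,s9,s11} on symbol a: members go to different blocks, giving {s0,s1,s2,s6} and {s7,s9,s11}.
Refine {s0,s1,s2,s6} on symbol a: members go to different blocks, giving {s0,s1} and {s2,s6}.
Split {s3,s4,s8,s10,s12} by δ(·,a) → {s3,s8,s12} and {s4} and {s10}.
Split {s0,s1} by δ(·,b) → {s0} and {s1}.
Split {s3,s8,s12} by δ(·,b) → {s3,s12} and {s8}.
Split {s7,s9,s11} by δ(·,a) → {s7} and {s9} and {s11}.
The partition is now stable with 10 blocks: {s0} | {s3,s12} | {s7} | {s2,s6} | {s4} | {s10} | {s1} | {s8} | {s9} | {s11}.
The equivalence class containing s2 is {s2,s6}, of size 2.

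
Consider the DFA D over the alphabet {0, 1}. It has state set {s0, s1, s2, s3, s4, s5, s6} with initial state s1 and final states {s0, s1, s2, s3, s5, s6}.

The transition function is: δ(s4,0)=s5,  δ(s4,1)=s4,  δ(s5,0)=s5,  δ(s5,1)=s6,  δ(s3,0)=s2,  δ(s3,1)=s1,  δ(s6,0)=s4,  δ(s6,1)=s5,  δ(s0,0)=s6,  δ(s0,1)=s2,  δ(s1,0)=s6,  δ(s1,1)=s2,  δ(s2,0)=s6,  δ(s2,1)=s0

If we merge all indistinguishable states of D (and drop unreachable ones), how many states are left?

4

States {s3} cannot be reached from the start state, so discard them.
P0 = {s0,s1,s2,s5,s6} | {s4}.
Split {s0,s1,s2,s5,s6} by δ(·,0) → {s0,s1,s2,s5} and {s6}.
Refine {s0,s1,s2,s5} on symbol 0: members go to different blocks, giving {s0,s1,s2} and {s5}.
Stable partition: {s0,s1,s2} | {s4} | {s6} | {s5} — 4 equivalence classes.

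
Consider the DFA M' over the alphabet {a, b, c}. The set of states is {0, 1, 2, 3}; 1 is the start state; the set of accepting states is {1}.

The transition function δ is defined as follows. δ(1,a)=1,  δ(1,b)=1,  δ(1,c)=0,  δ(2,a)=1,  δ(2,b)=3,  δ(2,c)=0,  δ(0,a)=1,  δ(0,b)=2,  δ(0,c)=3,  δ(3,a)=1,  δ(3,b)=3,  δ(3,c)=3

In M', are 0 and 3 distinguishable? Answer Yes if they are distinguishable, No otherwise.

Start with accepting vs non-accepting: {1} | {0,2,3}.
Stable partition: {1} | {0,2,3} — 2 equivalence classes.
0 and 3 lie in the same block of the stable partition, so they are equivalent — no string distinguishes them.

No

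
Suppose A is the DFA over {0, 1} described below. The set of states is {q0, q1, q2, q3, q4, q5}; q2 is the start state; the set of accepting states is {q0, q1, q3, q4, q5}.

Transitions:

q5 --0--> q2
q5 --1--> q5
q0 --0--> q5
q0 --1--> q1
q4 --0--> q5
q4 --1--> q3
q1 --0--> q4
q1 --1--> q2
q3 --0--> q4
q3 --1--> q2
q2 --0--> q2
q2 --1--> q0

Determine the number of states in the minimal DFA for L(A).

4

Initial partition by acceptance: {q0,q1,q3,q4,q5} | {q2}.
Split {q0,q1,q3,q4,q5} by δ(·,0) → {q0,q1,q3,q4} and {q5}.
Split {q0,q1,q3,q4} by δ(·,0) → {q0,q4} and {q1,q3}.
The partition is now stable with 4 blocks: {q0,q4} | {q2} | {q5} | {q1,q3}.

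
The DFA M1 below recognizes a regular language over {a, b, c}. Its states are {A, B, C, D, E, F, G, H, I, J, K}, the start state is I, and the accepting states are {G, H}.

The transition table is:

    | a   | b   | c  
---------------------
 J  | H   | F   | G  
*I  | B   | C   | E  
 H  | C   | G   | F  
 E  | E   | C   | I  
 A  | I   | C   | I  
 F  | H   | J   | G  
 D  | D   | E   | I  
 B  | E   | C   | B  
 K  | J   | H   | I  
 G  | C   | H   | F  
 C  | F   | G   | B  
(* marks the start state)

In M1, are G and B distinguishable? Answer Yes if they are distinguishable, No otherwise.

First remove the unreachable states {A,D,K}; 8 states remain.
Initial partition by acceptance: {G,H} | {B,C,E,F,I,J}.
Split {B,C,E,F,I,J} by δ(·,a) → {B,C,E,I} and {F,J}.
Split {B,C,E,I} by δ(·,a) → {B,E,I} and {C}.
The partition is now stable with 4 blocks: {G,H} | {B,E,I} | {F,J} | {C}.
G and B end up in different blocks, so they are distinguishable. For instance, the string 'ε' is accepted from only G.

Yes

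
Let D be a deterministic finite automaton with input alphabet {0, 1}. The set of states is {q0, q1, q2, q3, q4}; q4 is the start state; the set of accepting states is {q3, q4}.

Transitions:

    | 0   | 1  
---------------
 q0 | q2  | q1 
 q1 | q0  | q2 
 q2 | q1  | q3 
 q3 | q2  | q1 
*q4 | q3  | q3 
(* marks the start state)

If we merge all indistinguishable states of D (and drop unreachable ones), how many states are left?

Initial partition by acceptance: {q3,q4} | {q0,q1,q2}.
Split {q3,q4} by δ(·,0) → {q3} and {q4}.
On input 1, block {q0,q1,q2} splits into {q0,q1} and {q2}.
Split {q0,q1} by δ(·,0) → {q0} and {q1}.
The partition is now stable with 5 blocks: {q3} | {q0} | {q4} | {q2} | {q1}.

5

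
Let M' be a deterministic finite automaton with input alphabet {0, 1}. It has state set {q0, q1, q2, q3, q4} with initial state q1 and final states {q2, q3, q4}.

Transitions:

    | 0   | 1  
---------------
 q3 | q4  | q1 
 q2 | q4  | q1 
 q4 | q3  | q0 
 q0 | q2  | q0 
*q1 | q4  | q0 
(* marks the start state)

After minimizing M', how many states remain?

2

Start with accepting vs non-accepting: {q2,q3,q4} | {q0,q1}.
Stable partition: {q2,q3,q4} | {q0,q1} — 2 equivalence classes.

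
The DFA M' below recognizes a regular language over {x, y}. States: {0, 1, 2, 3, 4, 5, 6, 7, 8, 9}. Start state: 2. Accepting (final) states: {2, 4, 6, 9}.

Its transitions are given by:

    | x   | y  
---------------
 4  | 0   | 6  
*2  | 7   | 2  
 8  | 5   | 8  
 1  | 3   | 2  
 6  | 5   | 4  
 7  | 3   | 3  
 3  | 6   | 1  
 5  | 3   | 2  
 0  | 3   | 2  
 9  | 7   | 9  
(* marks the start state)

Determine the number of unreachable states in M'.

No path from 2 leads to 8, 9; the other 8 states are all reachable.

2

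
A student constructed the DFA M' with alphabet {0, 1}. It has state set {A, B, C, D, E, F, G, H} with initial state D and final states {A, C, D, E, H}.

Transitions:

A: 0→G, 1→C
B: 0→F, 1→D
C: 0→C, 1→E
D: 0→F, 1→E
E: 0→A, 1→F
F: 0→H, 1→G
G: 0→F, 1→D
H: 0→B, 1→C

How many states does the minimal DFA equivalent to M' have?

Initial partition by acceptance: {A,C,D,E,H} | {B,F,G}.
Refine {A,C,D,E,H} on symbol 0: members go to different blocks, giving {A,D,H} and {C,E}.
Refine {B,F,G} on symbol 0: members go to different blocks, giving {B,G} and {F}.
On input 0, block {A,D,H} splits into {A,H} and {D}.
On input 0, block {C,E} splits into {C} and {E}.
No further refinement is possible. Final partition (6 blocks): {A,H} | {B,G} | {C} | {F} | {D} | {E}.

6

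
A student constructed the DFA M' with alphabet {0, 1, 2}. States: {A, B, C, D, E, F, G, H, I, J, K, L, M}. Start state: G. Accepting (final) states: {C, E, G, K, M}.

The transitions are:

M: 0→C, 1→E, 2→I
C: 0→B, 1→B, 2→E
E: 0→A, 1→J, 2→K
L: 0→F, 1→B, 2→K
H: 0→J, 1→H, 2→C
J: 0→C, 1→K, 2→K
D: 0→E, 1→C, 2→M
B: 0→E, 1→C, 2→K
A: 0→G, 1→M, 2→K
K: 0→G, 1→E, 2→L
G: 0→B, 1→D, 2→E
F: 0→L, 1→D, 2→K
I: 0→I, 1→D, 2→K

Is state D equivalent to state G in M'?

States {H} cannot be reached from the start state, so discard them.
Start with accepting vs non-accepting: {C,E,G,K,M} | {A,B,D,F,I,J,L}.
Refine {C,E,G,K,M} on symbol 0: members go to different blocks, giving {C,E,G} and {K,M}.
Refine {C,E,G} on symbol 2: members go to different blocks, giving {C,G} and {E}.
Split {A,B,D,F,I,J,L} by δ(·,0) → {F,I,L} and {A,J} and {B,D}.
The partition is now stable with 6 blocks: {C,G} | {F,I,L} | {K,M} | {E} | {A,J} | {B,D}.
D and G end up in different blocks, so they are distinguishable. For instance, the string 'ε' is accepted from only G.

No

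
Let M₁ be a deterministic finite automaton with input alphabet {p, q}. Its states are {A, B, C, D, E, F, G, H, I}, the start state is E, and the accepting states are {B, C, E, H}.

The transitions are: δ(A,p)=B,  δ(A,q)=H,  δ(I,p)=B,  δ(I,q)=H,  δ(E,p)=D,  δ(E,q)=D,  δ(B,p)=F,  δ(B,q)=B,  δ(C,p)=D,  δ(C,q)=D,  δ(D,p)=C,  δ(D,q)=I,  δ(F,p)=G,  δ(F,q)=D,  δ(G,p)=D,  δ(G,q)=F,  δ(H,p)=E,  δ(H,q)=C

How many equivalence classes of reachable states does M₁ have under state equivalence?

7

Reachable states from the start: {B,C,D,E,F,G,H,I}. Unreachable: {A} — drop them.
Start with accepting vs non-accepting: {B,C,E,H} | {D,F,G,I}.
Split {B,C,E,H} by δ(·,p) → {B,C,E} and {H}.
Split {B,C,E} by δ(·,q) → {C,E} and {B}.
Split {D,F,G,I} by δ(·,p) → {F,G} and {D} and {I}.
On input p, block {F,G} splits into {F} and {G}.
Stable partition: {C,E} | {F} | {H} | {B} | {D} | {I} | {G} — 7 equivalence classes.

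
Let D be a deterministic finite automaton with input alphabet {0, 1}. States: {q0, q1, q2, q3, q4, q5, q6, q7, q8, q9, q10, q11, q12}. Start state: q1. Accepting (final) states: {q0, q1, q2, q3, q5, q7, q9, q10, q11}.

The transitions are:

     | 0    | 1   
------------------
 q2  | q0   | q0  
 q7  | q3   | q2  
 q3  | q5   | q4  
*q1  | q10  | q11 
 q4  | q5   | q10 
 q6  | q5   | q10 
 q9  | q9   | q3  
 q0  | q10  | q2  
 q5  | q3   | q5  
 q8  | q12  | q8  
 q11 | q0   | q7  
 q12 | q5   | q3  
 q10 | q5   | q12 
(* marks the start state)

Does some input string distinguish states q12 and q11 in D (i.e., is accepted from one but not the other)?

States {q6,q8,q9} cannot be reached from the start state, so discard them.
Initial partition by acceptance: {q0,q1,q2,q3,q5,q7,q10,q11} | {q4,q12}.
On input 1, block {q0,q1,q2,q3,q5,q7,q10,q11} splits into {q0,q1,q2,q5,q7,q11} and {q3,q10}.
Split {q0,q1,q2,q5,q7,q11} by δ(·,0) → {q0,q1,q5,q7} and {q2,q11}.
On input 1, block {q0,q1,q5,q7} splits into {q0,q1,q7} and {q5}.
Stable partition: {q0,q1,q7} | {q4,q12} | {q3,q10} | {q2,q11} | {q5} — 5 equivalence classes.
q12 and q11 end up in different blocks, so they are distinguishable. For instance, the string 'ε' is accepted from only q11.

Yes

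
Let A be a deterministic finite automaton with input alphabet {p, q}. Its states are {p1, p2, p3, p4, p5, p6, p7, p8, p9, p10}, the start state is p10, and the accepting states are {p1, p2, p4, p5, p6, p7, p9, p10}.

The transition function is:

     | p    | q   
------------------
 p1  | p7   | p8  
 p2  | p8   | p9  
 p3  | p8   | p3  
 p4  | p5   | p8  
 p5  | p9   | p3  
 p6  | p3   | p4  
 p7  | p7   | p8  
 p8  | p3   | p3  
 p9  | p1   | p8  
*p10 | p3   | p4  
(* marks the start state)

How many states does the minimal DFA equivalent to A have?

3

States {p2,p6} cannot be reached from the start state, so discard them.
P0 = {p1,p4,p5,p7,p9,p10} | {p3,p8}.
Refine {p1,p4,p5,p7,p9,p10} on symbol p: members go to different blocks, giving {p1,p4,p5,p7,p9} and {p10}.
No further refinement is possible. Final partition (3 blocks): {p1,p4,p5,p7,p9} | {p3,p8} | {p10}.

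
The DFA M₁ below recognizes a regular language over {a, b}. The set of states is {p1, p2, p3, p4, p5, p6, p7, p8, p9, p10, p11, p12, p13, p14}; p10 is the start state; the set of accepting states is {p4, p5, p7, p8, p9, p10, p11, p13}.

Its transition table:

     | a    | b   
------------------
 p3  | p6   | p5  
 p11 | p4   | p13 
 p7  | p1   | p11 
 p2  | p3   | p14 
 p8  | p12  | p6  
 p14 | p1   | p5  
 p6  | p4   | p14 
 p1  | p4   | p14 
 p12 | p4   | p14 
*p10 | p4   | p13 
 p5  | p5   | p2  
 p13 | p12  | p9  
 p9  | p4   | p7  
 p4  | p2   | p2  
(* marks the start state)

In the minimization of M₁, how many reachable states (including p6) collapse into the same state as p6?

3

Reachable states from the start: {p1,p2,p3,p4,p5,p6,p7,p9,p10,p11,p12,p13,p14}. Unreachable: {p8} — drop them.
P0 = {p4,p5,p7,p9,p10,p11,p13} | {p1,p2,p3,p6,p12,p14}.
Refine {p4,p5,p7,p9,p10,p11,p13} on symbol a: members go to different blocks, giving {p5,p9,p10,p11} and {p4,p7,p13}.
Refine {p5,p9,p10,p11} on symbol a: members go to different blocks, giving {p9,p10,p11} and {p5}.
On input a, block {p1,p2,p3,p6,p12,p14} splits into {p1,p6,p12} and {p2,p3,p14}.
On input a, block {p4,p7,p13} splits into {p7,p13} and {p4}.
On input a, block {p2,p3,p14} splits into {p3,p14} and {p2}.
The partition is now stable with 7 blocks: {p9,p10,p11} | {p1,p6,p12} | {p7,p13} | {p5} | {p3,p14} | {p4} | {p2}.
State p6 belongs to the block {p1,p6,p12}, which has 3 states.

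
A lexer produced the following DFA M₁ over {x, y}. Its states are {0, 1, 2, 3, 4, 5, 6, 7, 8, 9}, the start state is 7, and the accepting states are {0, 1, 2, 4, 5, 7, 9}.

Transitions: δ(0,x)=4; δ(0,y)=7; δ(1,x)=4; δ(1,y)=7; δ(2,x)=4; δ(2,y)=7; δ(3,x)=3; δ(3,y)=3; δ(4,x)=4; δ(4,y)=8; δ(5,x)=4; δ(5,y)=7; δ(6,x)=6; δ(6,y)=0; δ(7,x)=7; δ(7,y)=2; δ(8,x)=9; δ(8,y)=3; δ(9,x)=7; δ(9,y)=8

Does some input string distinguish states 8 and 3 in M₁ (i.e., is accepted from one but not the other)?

Yes

Reachable states from the start: {2,3,4,7,8,9}. Unreachable: {0,1,5,6} — drop them.
Start with accepting vs non-accepting: {2,4,7,9} | {3,8}.
On input y, block {2,4,7,9} splits into {2,7} and {4,9}.
Split {2,7} by δ(·,x) → {2} and {7}.
Split {3,8} by δ(·,x) → {3} and {8}.
Split {4,9} by δ(·,x) → {4} and {9}.
No further refinement is possible. Final partition (6 blocks): {2} | {3} | {4} | {7} | {8} | {9}.
8 and 3 end up in different blocks, so they are distinguishable. For instance, the string 'x' is accepted from only 8.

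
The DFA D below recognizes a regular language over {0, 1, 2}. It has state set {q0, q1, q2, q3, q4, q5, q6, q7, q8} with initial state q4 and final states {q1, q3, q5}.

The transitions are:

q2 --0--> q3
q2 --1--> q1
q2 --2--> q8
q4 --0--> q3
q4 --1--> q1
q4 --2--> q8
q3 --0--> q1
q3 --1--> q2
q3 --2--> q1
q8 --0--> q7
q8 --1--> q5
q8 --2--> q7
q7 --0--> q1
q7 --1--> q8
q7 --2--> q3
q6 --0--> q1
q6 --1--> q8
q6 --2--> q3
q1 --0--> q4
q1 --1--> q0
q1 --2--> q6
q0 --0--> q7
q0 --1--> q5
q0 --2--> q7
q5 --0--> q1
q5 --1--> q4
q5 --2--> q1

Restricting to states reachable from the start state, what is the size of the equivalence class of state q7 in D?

2

P0 = {q1,q3,q5} | {q0,q2,q4,q6,q7,q8}.
Refine {q1,q3,q5} on symbol 0: members go to different blocks, giving {q3,q5} and {q1}.
Refine {q0,q2,q4,q6,q7,q8} on symbol 0: members go to different blocks, giving {q0,q8} and {q2,q4} and {q6,q7}.
No further refinement is possible. Final partition (5 blocks): {q3,q5} | {q0,q8} | {q1} | {q2,q4} | {q6,q7}.
State q7 belongs to the block {q6,q7}, which has 2 states.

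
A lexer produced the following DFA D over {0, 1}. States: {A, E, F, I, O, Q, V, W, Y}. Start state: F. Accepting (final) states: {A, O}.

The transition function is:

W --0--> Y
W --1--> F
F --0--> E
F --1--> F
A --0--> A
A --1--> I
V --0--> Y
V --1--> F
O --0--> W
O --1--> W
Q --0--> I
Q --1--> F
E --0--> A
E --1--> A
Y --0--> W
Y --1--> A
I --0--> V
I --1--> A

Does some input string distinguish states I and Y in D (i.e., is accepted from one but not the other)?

No

Reachable states from the start: {A,E,F,I,V,W,Y}. Unreachable: {O,Q} — drop them.
P0 = {A} | {E,F,I,V,W,Y}.
Refine {E,F,I,V,W,Y} on symbol 0: members go to different blocks, giving {F,I,V,W,Y} and {E}.
Refine {F,I,V,W,Y} on symbol 0: members go to different blocks, giving {I,V,W,Y} and {F}.
On input 1, block {I,V,W,Y} splits into {V,W} and {I,Y}.
The partition is now stable with 5 blocks: {A} | {V,W} | {E} | {F} | {I,Y}.
I and Y lie in the same block of the stable partition, so they are equivalent — no string distinguishes them.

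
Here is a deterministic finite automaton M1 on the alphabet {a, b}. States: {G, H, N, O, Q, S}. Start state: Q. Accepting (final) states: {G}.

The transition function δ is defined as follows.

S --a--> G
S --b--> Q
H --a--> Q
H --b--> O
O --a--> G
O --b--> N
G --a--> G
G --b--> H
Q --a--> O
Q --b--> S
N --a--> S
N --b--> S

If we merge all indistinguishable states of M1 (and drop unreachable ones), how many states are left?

4

Start with accepting vs non-accepting: {G} | {H,N,O,Q,S}.
On input a, block {H,N,O,Q,S} splits into {H,N,Q} and {O,S}.
Split {H,N,Q} by δ(·,a) → {N,Q} and {H}.
No further refinement is possible. Final partition (4 blocks): {G} | {N,Q} | {O,S} | {H}.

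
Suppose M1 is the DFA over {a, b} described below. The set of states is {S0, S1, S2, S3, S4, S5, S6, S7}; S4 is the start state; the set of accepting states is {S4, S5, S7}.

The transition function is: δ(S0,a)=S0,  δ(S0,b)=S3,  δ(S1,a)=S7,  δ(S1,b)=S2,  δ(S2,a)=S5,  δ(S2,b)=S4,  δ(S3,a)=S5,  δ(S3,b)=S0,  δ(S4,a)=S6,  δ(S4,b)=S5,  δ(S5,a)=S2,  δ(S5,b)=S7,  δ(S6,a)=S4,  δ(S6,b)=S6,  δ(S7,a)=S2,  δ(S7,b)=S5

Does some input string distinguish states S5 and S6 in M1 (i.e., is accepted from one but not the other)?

States {S0,S1,S3} cannot be reached from the start state, so discard them.
P0 = {S4,S5,S7} | {S2,S6}.
Refine {S2,S6} on symbol b: members go to different blocks, giving {S2} and {S6}.
Refine {S4,S5,S7} on symbol a: members go to different blocks, giving {S5,S7} and {S4}.
No further refinement is possible. Final partition (4 blocks): {S5,S7} | {S2} | {S6} | {S4}.
S5 and S6 end up in different blocks, so they are distinguishable. For instance, the string 'ε' is accepted from only S5.

Yes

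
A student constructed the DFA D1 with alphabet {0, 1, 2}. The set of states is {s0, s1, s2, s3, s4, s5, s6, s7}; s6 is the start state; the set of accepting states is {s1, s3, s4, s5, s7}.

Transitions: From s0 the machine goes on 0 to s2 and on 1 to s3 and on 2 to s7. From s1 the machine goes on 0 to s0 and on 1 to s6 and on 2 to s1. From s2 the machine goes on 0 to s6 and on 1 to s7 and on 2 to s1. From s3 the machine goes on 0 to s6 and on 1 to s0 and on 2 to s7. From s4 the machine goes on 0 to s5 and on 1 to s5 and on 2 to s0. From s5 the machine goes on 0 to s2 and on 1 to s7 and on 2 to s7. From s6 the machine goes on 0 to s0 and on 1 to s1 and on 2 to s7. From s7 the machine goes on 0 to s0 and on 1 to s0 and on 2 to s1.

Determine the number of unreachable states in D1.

2

Starting at s6 and following transitions, the reachable set is {s0, s1, s2, s3, s6, s7}. That leaves s4, s5 unreachable — 2 in total.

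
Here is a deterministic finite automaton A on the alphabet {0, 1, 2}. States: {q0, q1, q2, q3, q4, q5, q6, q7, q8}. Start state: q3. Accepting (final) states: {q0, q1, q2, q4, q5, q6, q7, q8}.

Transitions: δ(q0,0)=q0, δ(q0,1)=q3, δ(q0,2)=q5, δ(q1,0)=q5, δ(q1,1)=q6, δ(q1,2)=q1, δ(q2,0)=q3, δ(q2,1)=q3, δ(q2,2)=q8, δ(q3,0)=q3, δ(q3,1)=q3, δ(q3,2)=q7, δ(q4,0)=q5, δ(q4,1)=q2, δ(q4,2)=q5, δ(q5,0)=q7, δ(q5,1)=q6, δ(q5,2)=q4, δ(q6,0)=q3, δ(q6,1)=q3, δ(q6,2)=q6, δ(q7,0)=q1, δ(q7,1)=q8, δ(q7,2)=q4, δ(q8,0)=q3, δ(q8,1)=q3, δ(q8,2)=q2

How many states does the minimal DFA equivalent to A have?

3

First remove the unreachable states {q0}; 8 states remain.
Start with accepting vs non-accepting: {q1,q2,q4,q5,q6,q7,q8} | {q3}.
On input 0, block {q1,q2,q4,q5,q6,q7,q8} splits into {q1,q4,q5,q7} and {q2,q6,q8}.
No further refinement is possible. Final partition (3 blocks): {q1,q4,q5,q7} | {q3} | {q2,q6,q8}.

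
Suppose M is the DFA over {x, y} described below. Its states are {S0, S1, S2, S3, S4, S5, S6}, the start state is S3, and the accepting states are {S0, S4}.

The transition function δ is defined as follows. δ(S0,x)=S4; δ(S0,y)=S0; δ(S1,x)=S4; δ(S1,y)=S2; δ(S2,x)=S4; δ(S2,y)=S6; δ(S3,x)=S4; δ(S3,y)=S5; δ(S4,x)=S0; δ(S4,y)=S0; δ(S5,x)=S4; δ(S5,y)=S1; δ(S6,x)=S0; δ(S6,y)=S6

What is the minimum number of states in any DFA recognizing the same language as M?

2

Every state is reachable, so we keep all 7.
Initial partition by acceptance: {S0,S4} | {S1,S2,S3,S5,S6}.
The partition is now stable with 2 blocks: {S0,S4} | {S1,S2,S3,S5,S6}.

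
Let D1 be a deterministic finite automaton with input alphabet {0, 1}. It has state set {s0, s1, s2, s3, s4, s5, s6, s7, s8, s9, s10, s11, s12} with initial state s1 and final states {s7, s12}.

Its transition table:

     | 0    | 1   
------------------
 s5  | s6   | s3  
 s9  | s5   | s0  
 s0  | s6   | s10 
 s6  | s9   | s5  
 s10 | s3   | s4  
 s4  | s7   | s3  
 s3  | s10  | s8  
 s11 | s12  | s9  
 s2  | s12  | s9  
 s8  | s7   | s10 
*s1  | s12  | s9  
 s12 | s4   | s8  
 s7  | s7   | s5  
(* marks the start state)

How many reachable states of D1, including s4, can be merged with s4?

2

Reachable states from the start: {s0,s1,s3,s4,s5,s6,s7,s8,s9,s10,s12}. Unreachable: {s2,s11} — drop them.
Initial partition by acceptance: {s7,s12} | {s0,s1,s3,s4,s5,s6,s8,s9,s10}.
Refine {s7,s12} on symbol 0: members go to different blocks, giving {s7} and {s12}.
On input 0, block {s0,s1,s3,s4,s5,s6,s8,s9,s10} splits into {s0,s3,s5,s6,s9,s10} and {s4,s8} and {s1}.
On input 1, block {s0,s3,s5,s6,s9,s10} splits into {s0,s5,s6,s9} and {s3,s10}.
On input 1, block {s0,s5,s6,s9} splits into {s0,s5} and {s6,s9}.
Refine {s6,s9} on symbol 0: members go to different blocks, giving {s6} and {s9}.
Stable partition: {s7} | {s0,s5} | {s12} | {s4,s8} | {s1} | {s3,s10} | {s6} | {s9} — 8 equivalence classes.
The equivalence class containing s4 is {s4,s8}, of size 2.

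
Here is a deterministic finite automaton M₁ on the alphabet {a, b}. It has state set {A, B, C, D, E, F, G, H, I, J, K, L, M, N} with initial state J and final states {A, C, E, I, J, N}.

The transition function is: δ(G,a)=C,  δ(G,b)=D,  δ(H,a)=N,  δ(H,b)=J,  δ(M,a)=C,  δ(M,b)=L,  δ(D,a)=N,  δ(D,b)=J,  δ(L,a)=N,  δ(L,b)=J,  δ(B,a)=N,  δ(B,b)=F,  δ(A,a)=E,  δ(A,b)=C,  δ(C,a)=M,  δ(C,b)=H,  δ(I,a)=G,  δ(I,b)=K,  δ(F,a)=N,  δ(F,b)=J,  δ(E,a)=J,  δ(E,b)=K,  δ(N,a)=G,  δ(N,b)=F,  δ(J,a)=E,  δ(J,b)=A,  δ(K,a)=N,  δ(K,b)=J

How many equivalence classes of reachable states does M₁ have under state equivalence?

First remove the unreachable states {B,I}; 12 states remain.
Start with accepting vs non-accepting: {A,C,E,J,N} | {D,F,G,H,K,L,M}.
Split {A,C,E,J,N} by δ(·,a) → {A,E,J} and {C,N}.
Refine {A,E,J} on symbol b: members go to different blocks, giving {A} and {E} and {J}.
On input b, block {D,F,G,H,K,L,M} splits into {D,F,H,K,L} and {G,M}.
Stable partition: {A} | {D,F,H,K,L} | {C,N} | {E} | {J} | {G,M} — 6 equivalence classes.

6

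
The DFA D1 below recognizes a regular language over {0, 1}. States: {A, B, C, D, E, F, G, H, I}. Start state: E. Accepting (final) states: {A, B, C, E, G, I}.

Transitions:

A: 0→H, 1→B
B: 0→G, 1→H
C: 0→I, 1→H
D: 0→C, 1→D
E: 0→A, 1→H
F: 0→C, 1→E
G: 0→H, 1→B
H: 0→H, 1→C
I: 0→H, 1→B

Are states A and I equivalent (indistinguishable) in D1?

States {D,F} cannot be reached from the start state, so discard them.
P0 = {A,B,C,E,G,I} | {H}.
Refine {A,B,C,E,G,I} on symbol 0: members go to different blocks, giving {A,G,I} and {B,C,E}.
Stable partition: {A,G,I} | {H} | {B,C,E} — 3 equivalence classes.
A and I lie in the same block of the stable partition, so they are equivalent — no string distinguishes them.

Yes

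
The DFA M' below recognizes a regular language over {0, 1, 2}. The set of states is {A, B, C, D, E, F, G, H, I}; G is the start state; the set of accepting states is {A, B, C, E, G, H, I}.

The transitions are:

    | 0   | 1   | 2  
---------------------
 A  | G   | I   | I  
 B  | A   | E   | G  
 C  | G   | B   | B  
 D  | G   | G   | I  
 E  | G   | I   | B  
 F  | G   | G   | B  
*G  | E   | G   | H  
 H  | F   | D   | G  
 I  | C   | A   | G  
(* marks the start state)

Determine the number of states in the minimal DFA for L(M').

5

All states are reachable from the start state.
Start with accepting vs non-accepting: {A,B,C,E,G,H,I} | {D,F}.
Split {A,B,C,E,G,H,I} by δ(·,0) → {A,B,C,E,G,I} and {H}.
On input 2, block {A,B,C,E,G,I} splits into {A,B,C,E,I} and {G}.
On input 0, block {A,B,C,E,I} splits into {A,C,E} and {B,I}.
The partition is now stable with 5 blocks: {A,C,E} | {D,F} | {H} | {G} | {B,I}.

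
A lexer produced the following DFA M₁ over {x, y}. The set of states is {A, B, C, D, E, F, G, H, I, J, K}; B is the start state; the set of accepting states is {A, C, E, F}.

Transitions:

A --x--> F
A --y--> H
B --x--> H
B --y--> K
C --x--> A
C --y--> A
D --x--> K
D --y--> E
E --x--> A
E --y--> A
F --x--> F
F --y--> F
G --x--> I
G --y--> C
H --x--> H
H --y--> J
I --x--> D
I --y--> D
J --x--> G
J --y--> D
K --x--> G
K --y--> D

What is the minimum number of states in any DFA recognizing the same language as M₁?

P0 = {A,C,E,F} | {B,D,G,H,I,J,K}.
Split {A,C,E,F} by δ(·,y) → {C,E,F} and {A}.
Refine {C,E,F} on symbol x: members go to different blocks, giving {C,E} and {F}.
On input y, block {B,D,G,H,I,J,K} splits into {B,H,I,J,K} and {D,G}.
On input x, block {B,H,I,J,K} splits into {I,J,K} and {B,H}.
The partition is now stable with 6 blocks: {C,E} | {I,J,K} | {A} | {F} | {D,G} | {B,H}.

6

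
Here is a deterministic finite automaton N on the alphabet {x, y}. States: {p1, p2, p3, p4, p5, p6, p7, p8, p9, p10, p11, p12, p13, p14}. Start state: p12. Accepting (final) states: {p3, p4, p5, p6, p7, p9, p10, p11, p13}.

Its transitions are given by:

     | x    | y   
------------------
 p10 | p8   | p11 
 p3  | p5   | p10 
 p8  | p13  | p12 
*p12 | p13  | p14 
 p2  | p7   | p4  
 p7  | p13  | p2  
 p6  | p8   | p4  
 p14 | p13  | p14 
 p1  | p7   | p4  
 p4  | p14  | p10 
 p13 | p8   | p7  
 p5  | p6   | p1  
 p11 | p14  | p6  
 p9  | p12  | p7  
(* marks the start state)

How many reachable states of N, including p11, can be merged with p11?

4

Reachable states from the start: {p2,p4,p6,p7,p8,p10,p11,p12,p13,p14}. Unreachable: {p1,p3,p5,p9} — drop them.
Start with accepting vs non-accepting: {p4,p6,p7,p10,p11,p13} | {p2,p8,p12,p14}.
On input x, block {p4,p6,p7,p10,p11,p13} splits into {p4,p6,p10,p11,p13} and {p7}.
Refine {p4,p6,p10,p11,p13} on symbol y: members go to different blocks, giving {p4,p6,p10,p11} and {p13}.
Split {p2,p8,p12,p14} by δ(·,x) → {p8,p12,p14} and {p2}.
The partition is now stable with 5 blocks: {p4,p6,p10,p11} | {p8,p12,p14} | {p7} | {p13} | {p2}.
The equivalence class containing p11 is {p4,p6,p10,p11}, of size 4.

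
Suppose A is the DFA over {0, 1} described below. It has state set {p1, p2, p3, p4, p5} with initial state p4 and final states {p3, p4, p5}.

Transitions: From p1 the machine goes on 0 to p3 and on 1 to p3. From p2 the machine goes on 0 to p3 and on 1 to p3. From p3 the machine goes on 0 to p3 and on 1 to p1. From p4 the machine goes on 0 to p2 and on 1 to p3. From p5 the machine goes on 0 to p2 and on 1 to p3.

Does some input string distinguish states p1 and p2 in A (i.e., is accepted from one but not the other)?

States {p5} cannot be reached from the start state, so discard them.
P0 = {p3,p4} | {p1,p2}.
On input 0, block {p3,p4} splits into {p3} and {p4}.
No further refinement is possible. Final partition (3 blocks): {p3} | {p1,p2} | {p4}.
p1 and p2 lie in the same block of the stable partition, so they are equivalent — no string distinguishes them.

No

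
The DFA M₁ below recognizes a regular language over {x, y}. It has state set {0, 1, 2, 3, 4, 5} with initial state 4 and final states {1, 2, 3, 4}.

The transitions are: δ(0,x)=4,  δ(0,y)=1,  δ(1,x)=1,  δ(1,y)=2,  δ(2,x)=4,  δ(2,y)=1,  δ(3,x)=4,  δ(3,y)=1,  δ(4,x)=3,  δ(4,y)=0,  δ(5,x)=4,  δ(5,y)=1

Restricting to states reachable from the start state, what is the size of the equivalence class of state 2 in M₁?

2

States {5} cannot be reached from the start state, so discard them.
Start with accepting vs non-accepting: {1,2,3,4} | {0}.
Split {1,2,3,4} by δ(·,y) → {1,2,3} and {4}.
Split {1,2,3} by δ(·,x) → {2,3} and {1}.
The partition is now stable with 4 blocks: {2,3} | {0} | {4} | {1}.
State 2 belongs to the block {2,3}, which has 2 states.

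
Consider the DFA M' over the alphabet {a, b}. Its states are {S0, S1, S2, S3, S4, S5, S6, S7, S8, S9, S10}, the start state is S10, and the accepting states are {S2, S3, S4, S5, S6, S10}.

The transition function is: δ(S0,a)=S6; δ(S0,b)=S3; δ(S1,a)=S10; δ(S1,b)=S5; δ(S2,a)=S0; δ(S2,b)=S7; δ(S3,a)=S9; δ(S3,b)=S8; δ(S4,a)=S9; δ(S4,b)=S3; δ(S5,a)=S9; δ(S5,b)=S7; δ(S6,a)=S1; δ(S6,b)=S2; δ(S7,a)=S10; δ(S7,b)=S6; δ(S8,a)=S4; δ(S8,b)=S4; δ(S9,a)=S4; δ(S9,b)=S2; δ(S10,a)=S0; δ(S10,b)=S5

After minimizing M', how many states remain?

4

All states are reachable from the start state.
Initial partition by acceptance: {S2,S3,S4,S5,S6,S10} | {S0,S1,S7,S8,S9}.
Refine {S2,S3,S4,S5,S6,S10} on symbol b: members go to different blocks, giving {S2,S3,S5} and {S4,S6,S10}.
Split {S0,S1,S7,S8,S9} by δ(·,b) → {S0,S1,S9} and {S7,S8}.
Stable partition: {S2,S3,S5} | {S0,S1,S9} | {S4,S6,S10} | {S7,S8} — 4 equivalence classes.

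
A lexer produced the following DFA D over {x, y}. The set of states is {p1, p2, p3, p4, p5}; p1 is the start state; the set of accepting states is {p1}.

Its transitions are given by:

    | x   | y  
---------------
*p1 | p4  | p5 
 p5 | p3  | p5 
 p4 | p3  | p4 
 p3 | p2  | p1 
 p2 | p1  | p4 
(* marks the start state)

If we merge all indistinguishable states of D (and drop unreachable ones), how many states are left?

Every state is reachable, so we keep all 5.
Initial partition by acceptance: {p1} | {p2,p3,p4,p5}.
Refine {p2,p3,p4,p5} on symbol x: members go to different blocks, giving {p3,p4,p5} and {p2}.
Refine {p3,p4,p5} on symbol x: members go to different blocks, giving {p4,p5} and {p3}.
The partition is now stable with 4 blocks: {p1} | {p4,p5} | {p2} | {p3}.

4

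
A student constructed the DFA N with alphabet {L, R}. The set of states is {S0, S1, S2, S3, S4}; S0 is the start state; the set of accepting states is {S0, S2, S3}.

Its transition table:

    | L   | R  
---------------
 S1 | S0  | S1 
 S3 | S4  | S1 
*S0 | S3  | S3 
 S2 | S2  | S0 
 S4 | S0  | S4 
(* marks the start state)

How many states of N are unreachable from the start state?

Starting at S0 and following transitions, the reachable set is {S0, S1, S3, S4}. That leaves S2 unreachable — 1 in total.

1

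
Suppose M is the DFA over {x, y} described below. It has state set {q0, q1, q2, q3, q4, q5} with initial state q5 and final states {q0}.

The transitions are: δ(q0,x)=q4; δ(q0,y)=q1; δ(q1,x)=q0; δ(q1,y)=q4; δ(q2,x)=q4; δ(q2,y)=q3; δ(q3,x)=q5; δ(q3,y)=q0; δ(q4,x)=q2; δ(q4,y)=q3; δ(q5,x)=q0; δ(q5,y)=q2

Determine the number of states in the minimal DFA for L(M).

Initial partition by acceptance: {q0} | {q1,q2,q3,q4,q5}.
Split {q1,q2,q3,q4,q5} by δ(·,x) → {q2,q3,q4} and {q1,q5}.
Split {q2,q3,q4} by δ(·,x) → {q2,q4} and {q3}.
Stable partition: {q0} | {q2,q4} | {q1,q5} | {q3} — 4 equivalence classes.

4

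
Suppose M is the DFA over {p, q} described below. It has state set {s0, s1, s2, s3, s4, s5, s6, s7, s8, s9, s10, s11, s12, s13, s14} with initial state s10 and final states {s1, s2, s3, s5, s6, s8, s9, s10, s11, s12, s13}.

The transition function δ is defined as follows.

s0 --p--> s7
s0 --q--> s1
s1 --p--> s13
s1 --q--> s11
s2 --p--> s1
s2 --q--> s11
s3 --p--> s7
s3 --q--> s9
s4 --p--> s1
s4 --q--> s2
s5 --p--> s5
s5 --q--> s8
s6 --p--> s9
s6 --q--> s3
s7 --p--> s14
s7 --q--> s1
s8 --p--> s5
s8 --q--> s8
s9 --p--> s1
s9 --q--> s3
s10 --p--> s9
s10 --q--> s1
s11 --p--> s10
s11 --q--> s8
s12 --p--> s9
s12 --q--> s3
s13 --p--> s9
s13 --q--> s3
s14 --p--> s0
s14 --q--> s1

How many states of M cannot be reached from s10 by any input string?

4

Starting at s10 and following transitions, the reachable set is {s0, s1, s3, s5, s7, s8, s9, s10, s11, s13, s14}. That leaves s2, s4, s6, s12 unreachable — 4 in total.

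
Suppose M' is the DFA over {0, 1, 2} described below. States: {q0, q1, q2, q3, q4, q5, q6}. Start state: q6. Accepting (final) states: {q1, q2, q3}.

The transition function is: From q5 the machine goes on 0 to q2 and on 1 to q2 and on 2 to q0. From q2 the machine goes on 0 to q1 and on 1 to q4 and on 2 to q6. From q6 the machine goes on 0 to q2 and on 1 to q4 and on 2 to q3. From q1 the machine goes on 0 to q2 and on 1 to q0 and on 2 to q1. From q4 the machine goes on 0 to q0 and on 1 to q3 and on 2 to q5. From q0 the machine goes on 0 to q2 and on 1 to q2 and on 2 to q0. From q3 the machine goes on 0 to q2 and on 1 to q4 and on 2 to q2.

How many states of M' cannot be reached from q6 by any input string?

0

Exploring from q6, all states are eventually visited, so none are unreachable.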